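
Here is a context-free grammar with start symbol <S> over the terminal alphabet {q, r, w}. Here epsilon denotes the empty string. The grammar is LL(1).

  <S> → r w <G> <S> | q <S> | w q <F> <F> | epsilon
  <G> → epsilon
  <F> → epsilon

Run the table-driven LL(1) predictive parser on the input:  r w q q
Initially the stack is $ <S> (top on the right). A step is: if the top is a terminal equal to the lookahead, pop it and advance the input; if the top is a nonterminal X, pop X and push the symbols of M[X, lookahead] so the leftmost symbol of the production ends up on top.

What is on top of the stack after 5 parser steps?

q

step 1: stack=$ <S>  input=r w q q $  — expand <S> → r w <G> <S>
step 2: stack=$ <S> <G> w r  input=r w q q $  — match r
step 3: stack=$ <S> <G> w  input=w q q $  — match w
step 4: stack=$ <S> <G>  input=q q $  — expand <G> → epsilon
step 5: stack=$ <S>  input=q q $  — expand <S> → q <S>
Stack after step 5: $ <S> q (top = q).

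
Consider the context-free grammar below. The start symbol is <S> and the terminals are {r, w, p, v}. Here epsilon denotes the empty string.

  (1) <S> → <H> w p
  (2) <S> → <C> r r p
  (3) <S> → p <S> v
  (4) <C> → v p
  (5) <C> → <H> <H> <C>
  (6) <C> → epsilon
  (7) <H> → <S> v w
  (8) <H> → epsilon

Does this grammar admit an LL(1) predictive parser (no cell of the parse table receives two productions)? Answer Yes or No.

FIRST(<S>) = {p, r, v, w}
FIRST(<C>) = {epsilon, p, r, v, w}
FIRST(<H>) = {epsilon, p, r, v, w}
FOLLOW(<S>) = {$, v}
FOLLOW(<C>) = {r}
FOLLOW(<H>) = {p, r, v, w}
Cell M[<C>, r] receives both <C> → <H> <H> <C> and <C> → epsilon — the grammar is not LL(1).

No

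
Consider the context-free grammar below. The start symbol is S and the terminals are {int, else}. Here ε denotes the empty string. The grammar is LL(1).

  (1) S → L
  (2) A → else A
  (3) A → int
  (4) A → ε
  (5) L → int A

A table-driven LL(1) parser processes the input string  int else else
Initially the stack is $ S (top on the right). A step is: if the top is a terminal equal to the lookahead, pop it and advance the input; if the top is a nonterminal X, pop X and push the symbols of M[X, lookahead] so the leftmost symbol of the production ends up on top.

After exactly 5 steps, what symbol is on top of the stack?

     Stack     Input            Action
  1  $ S       int else else $  expand S → L
  2  $ L       int else else $  expand L → int A
  3  $ A int   int else else $  match int
  4  $ A       else else $      expand A → else A
  5  $ A else  else else $      match else
Stack after step 5: $ A (top = A).

A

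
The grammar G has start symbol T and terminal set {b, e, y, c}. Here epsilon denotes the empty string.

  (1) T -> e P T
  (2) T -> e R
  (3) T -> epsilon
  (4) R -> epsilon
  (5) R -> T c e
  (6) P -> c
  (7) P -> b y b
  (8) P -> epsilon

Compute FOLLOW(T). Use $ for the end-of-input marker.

FIRST(T) = {epsilon, e}
FIRST(P) = {epsilon, b, c}
FIRST(R) = {epsilon, c, e}  (via T c e)
FOLLOW(T) includes $ since T is the start symbol.
FOLLOW(T): in T->e P T, the suffix after T is empty (adds nothing new); in R->T c e, T is followed by c e with FIRST {c}. Thus FOLLOW(T) = {$, c}.
FOLLOW(R): in T->e R, the suffix after R is empty, so FOLLOW(R) ⊇ FOLLOW(T) = {$, c}. Thus FOLLOW(R) = {$, c}.
FOLLOW(P): in T->e P T, P is followed by T with FIRST {epsilon, e}; in T->e P T, the suffix after P is nullable, so FOLLOW(P) ⊇ FOLLOW(T) = {$, c}. Thus FOLLOW(P) = {$, c, e}.

{$, c}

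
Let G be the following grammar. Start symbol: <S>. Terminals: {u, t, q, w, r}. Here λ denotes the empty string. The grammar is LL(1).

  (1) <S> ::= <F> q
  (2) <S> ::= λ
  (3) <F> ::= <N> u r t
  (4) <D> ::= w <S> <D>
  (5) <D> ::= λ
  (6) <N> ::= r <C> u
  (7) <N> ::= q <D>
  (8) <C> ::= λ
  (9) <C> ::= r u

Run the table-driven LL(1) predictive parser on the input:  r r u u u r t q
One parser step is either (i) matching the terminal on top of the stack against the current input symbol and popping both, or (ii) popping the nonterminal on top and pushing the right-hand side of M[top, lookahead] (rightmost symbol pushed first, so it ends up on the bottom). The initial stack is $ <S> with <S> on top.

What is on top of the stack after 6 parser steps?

step 1: stack=$ <S>  input=r r u u u r t q $  — expand <S> ::= <F> q
step 2: stack=$ q <F>  input=r r u u u r t q $  — expand <F> ::= <N> u r t
step 3: stack=$ q t r u <N>  input=r r u u u r t q $  — expand <N> ::= r <C> u
step 4: stack=$ q t r u u <C> r  input=r r u u u r t q $  — match r
step 5: stack=$ q t r u u <C>  input=r u u u r t q $  — expand <C> ::= r u
step 6: stack=$ q t r u u u r  input=r u u u r t q $  — match r
Stack after step 6: $ q t r u u u (top = u).

u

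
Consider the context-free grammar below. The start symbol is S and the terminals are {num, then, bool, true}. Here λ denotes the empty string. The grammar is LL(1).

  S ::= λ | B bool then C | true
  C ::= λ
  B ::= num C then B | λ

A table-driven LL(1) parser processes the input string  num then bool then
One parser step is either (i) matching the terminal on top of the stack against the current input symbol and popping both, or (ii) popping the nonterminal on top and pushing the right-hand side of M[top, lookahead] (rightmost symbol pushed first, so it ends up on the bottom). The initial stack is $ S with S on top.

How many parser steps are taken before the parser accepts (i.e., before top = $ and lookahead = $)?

     Stack                       Input                 Action
  1  $ S                         num then bool then $  expand S ::= B bool then C
  2  $ C then bool B             num then bool then $  expand B ::= num C then B
  3  $ C then bool B then C num  num then bool then $  match num
  4  $ C then bool B then C      then bool then $      expand C ::= λ
  5  $ C then bool B then        then bool then $      match then
  6  $ C then bool B             bool then $           expand B ::= λ
  7  $ C then bool               bool then $           match bool
  8  $ C then                    then $                match then
  9  $ C                         $                     expand C ::= λ
Accept reached after 9 steps.

9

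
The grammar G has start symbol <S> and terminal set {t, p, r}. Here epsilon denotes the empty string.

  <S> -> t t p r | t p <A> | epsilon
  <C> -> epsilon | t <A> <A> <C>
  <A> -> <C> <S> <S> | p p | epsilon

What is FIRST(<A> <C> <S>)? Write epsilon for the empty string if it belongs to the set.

{epsilon, p, t}

FIRST(<S>): from <S>->t t p r we get {t}; from <S>->t p <A> we get {t}; from <S>->epsilon we get {epsilon}. So FIRST(<S>) = {epsilon, t}.
FIRST(<C>): from <C>->epsilon we get {epsilon}; from <C>->t <A> <A> <C> we get {t}. So FIRST(<C>) = {epsilon, t}.
FIRST(<A>): from <A>-><C> <S> <S> we get {epsilon, t}; from <A>->p p we get {p}; from <A>->epsilon we get {epsilon}. So FIRST(<A>) = {epsilon, p, t}.
FIRST(<A> <C> <S>): take FIRST of each symbol in turn, carrying on past any symbol whose FIRST contains epsilon; result {epsilon, p, t}.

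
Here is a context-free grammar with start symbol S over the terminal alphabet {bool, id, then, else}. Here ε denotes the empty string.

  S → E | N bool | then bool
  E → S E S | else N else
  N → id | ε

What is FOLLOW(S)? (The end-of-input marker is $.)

{$, bool, else, id, then}

FIRST(N): from N→id we get {id}; from N→ε we get {ε}. So FIRST(N) = {ε, id}.
FIRST(S): from S→E we get {bool, else, id, then}; from S→N bool we get {bool, id}; from S→then bool we get {then}. So FIRST(S) = {bool, else, id, then}.
FIRST(E): from E→S E S we get {bool, else, id, then}; from E→else N else we get {else}. So FIRST(E) = {bool, else, id, then}.
FOLLOW(S) includes $ since S is the start symbol.
FOLLOW(N): in S→N bool, N is followed by bool with FIRST {bool}; in E→else N else, N is followed by else with FIRST {else}. Thus FOLLOW(N) = {bool, else}.
FOLLOW(S): in E→S E S (occurrence 1), S is followed by E S with FIRST {bool, else, id, then}; in E→S E S (occurrence 2), the suffix after S is empty, so FOLLOW(S) ⊇ FOLLOW(E) = {$, bool, else, id, then}. Thus FOLLOW(S) = {$, bool, else, id, then}.
FOLLOW(E): in S→E, the suffix after E is empty, so FOLLOW(E) ⊇ FOLLOW(S) = {$, bool, else, id, then}; in E→S E S, E is followed by S with FIRST {bool, else, id, then}. Thus FOLLOW(E) = {$, bool, else, id, then}.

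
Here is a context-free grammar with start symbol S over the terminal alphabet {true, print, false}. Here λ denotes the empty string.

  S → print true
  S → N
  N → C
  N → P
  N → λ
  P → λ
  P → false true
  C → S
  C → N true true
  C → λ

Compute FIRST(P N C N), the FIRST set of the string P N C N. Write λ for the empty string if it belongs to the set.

FIRST(P): from P→λ we get {λ}; from P→false true we get {false}. So FIRST(P) = {λ, false}.
FIRST(S): from S→print true we get {print}; from S→N we get {λ, false, print, true}. So FIRST(S) = {λ, false, print, true}.
FIRST(N): from N→C we get {λ, false, print, true}; from N→P we get {λ, false}; from N→λ we get {λ}. So FIRST(N) = {λ, false, print, true}.
FIRST(C): from C→S we get {λ, false, print, true}; from C→N true true we get {false, print, true}; from C→λ we get {λ}. So FIRST(C) = {λ, false, print, true}.
FIRST(P N C N): take FIRST of each symbol in turn, carrying on past any symbol whose FIRST contains λ; result {λ, false, print, true}.

{λ, false, print, true}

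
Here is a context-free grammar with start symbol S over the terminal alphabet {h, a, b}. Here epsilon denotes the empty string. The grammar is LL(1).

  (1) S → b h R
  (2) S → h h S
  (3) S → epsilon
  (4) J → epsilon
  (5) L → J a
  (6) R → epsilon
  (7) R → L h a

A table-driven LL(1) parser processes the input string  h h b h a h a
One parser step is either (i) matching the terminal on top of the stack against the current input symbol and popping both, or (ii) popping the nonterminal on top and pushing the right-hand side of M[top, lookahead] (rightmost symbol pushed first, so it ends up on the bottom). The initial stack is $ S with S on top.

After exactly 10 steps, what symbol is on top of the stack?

step 1: stack=$ S  input=h h b h a h a $  — expand S → h h S
step 2: stack=$ S h h  input=h h b h a h a $  — match h
step 3: stack=$ S h  input=h b h a h a $  — match h
step 4: stack=$ S  input=b h a h a $  — expand S → b h R
step 5: stack=$ R h b  input=b h a h a $  — match b
step 6: stack=$ R h  input=h a h a $  — match h
step 7: stack=$ R  input=a h a $  — expand R → L h a
step 8: stack=$ a h L  input=a h a $  — expand L → J a
step 9: stack=$ a h a J  input=a h a $  — expand J → epsilon
step 10: stack=$ a h a  input=a h a $  — match a
Stack after step 10: $ a h (top = h).

h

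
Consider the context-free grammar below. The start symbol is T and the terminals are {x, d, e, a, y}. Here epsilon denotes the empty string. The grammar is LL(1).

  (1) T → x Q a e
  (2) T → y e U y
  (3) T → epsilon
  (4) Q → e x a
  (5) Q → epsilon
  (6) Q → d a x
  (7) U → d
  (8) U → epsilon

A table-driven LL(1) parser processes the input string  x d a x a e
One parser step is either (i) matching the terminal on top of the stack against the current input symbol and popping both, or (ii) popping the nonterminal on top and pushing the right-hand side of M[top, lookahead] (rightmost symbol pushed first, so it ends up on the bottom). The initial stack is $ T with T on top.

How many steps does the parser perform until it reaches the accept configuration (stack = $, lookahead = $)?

8

     Stack        Input          Action
  1  $ T          x d a x a e $  expand T → x Q a e
  2  $ e a Q x    x d a x a e $  match x
  3  $ e a Q      d a x a e $    expand Q → d a x
  4  $ e a x a d  d a x a e $    match d
  5  $ e a x a    a x a e $      match a
  6  $ e a x      x a e $        match x
  7  $ e a        a e $          match a
  8  $ e          e $            match e
Accept reached after 8 steps.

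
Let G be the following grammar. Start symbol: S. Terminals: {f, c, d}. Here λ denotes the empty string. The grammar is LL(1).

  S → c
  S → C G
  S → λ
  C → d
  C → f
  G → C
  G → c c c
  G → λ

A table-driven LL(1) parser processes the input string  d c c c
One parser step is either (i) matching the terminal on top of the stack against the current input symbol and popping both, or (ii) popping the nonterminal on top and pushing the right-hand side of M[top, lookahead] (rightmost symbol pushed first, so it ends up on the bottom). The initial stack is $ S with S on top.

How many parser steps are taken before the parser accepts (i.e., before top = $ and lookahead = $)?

7

step 1: stack=$ S  input=d c c c $  — expand S → C G
step 2: stack=$ G C  input=d c c c $  — expand C → d
step 3: stack=$ G d  input=d c c c $  — match d
step 4: stack=$ G  input=c c c $  — expand G → c c c
step 5: stack=$ c c c  input=c c c $  — match c
step 6: stack=$ c c  input=c c $  — match c
step 7: stack=$ c  input=c $  — match c
Accept reached after 7 steps.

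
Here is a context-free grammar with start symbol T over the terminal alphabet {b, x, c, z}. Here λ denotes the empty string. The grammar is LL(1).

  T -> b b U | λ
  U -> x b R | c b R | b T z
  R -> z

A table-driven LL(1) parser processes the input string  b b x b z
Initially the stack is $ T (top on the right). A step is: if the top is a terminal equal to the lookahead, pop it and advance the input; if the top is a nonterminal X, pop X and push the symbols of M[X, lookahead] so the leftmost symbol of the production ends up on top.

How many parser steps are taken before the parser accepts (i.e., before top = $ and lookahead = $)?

     Stack    Input        Action
  1  $ T      b b x b z $  expand T -> b b U
  2  $ U b b  b b x b z $  match b
  3  $ U b    b x b z $    match b
  4  $ U      x b z $      expand U -> x b R
  5  $ R b x  x b z $      match x
  6  $ R b    b z $        match b
  7  $ R      z $          expand R -> z
  8  $ z      z $          match z
Accept reached after 8 steps.

8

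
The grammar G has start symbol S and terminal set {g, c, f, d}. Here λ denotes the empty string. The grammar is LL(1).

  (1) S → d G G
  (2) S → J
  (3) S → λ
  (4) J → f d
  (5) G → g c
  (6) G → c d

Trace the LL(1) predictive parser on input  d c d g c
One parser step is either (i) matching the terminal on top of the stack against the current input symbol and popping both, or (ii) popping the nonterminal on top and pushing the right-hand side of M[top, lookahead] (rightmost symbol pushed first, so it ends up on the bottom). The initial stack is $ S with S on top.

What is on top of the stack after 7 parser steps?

     Stack    Input        Action
  1  $ S      d c d g c $  expand S → d G G
  2  $ G G d  d c d g c $  match d
  3  $ G G    c d g c $    expand G → c d
  4  $ G d c  c d g c $    match c
  5  $ G d    d g c $      match d
  6  $ G      g c $        expand G → g c
  7  $ c g    g c $        match g
Stack after step 7: $ c (top = c).

c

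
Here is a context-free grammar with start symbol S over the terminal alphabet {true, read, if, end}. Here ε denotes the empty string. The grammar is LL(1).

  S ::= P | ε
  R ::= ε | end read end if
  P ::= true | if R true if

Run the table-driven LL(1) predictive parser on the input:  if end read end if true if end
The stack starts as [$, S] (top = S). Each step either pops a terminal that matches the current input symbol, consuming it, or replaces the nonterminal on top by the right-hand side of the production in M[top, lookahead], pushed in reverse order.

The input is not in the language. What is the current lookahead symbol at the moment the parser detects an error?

end

step 1: stack=$ S  input=if end read end if true if end $  — expand S ::= P
step 2: stack=$ P  input=if end read end if true if end $  — expand P ::= if R true if
step 3: stack=$ if true R if  input=if end read end if true if end $  — match if
step 4: stack=$ if true R  input=end read end if true if end $  — expand R ::= end read end if
step 5: stack=$ if true if end read end  input=end read end if true if end $  — match end
step 6: stack=$ if true if end read  input=read end if true if end $  — match read
step 7: stack=$ if true if end  input=end if true if end $  — match end
step 8: stack=$ if true if  input=if true if end $  — match if
step 9: stack=$ if true  input=true if end $  — match true
step 10: stack=$ if  input=if end $  — match if
step 11: stack=$  input=end $  — error: stack empty but input remains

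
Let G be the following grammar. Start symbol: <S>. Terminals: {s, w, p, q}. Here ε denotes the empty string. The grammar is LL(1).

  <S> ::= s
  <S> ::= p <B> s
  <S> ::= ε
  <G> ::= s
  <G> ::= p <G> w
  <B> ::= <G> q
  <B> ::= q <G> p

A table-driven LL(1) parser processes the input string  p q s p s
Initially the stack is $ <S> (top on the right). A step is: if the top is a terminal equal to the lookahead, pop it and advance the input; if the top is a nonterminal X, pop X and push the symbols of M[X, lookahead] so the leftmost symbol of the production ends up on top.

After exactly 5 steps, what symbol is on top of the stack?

s

     Stack        Input        Action
  1  $ <S>        p q s p s $  expand <S> ::= p <B> s
  2  $ s <B> p    p q s p s $  match p
  3  $ s <B>      q s p s $    expand <B> ::= q <G> p
  4  $ s p <G> q  q s p s $    match q
  5  $ s p <G>    s p s $      expand <G> ::= s
Stack after step 5: $ s p s (top = s).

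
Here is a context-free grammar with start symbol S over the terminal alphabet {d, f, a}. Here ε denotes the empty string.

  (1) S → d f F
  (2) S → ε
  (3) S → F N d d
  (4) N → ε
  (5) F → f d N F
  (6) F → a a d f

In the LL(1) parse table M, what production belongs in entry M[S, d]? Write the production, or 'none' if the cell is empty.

S → d f F

FIRST(N) = {ε}
FIRST(F) = {a, f}
FIRST(S) = {ε, a, d, f}  (via F N d d)
FOLLOW(S) includes $ since S is the start symbol.
FOLLOW(S): S appears on no right-hand side. Thus FOLLOW(S) = {$}.
For S → d f F: FIRST(d f F) = {d}, so it goes in M[S, t] for t ∈ {d}.
For S → ε: FIRST(ε) = {ε}, so it goes in M[S, t] for t ∈ {}; since ε ∈ FIRST, also for every t ∈ FOLLOW(S) = {$}.
For S → F N d d: FIRST(F N d d) = {a, f}, so it goes in M[S, t] for t ∈ {a, f}.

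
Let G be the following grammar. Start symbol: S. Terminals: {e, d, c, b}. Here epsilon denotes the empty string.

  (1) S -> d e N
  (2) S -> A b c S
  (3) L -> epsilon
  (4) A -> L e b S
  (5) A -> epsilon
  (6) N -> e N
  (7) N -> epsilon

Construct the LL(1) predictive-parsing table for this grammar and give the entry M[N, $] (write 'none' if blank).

FIRST(L) = {epsilon}
FIRST(N) = {epsilon, e}
FIRST(A) = {epsilon, e}  (via L e b S)
FIRST(S) = {b, d, e}  (via A b c S)
FOLLOW(S) includes $ since S is the start symbol.
FOLLOW(S): in S->A b c S, the suffix after S is empty (adds nothing new); in A->L e b S, the suffix after S is empty, so FOLLOW(S) ⊇ FOLLOW(A) = {b}. Thus FOLLOW(S) = {$, b}.
FOLLOW(N): in S->d e N, the suffix after N is empty, so FOLLOW(N) ⊇ FOLLOW(S) = {$, b}; in N->e N, the suffix after N is empty (adds nothing new). Thus FOLLOW(N) = {$, b}.
For N -> e N: FIRST(e N) = {e}, so it goes in M[N, t] for t ∈ {e}.
For N -> epsilon: FIRST(epsilon) = {epsilon}, so it goes in M[N, t] for t ∈ {}; since epsilon ∈ FIRST, also for every t ∈ FOLLOW(N) = {$, b}.

N -> epsilon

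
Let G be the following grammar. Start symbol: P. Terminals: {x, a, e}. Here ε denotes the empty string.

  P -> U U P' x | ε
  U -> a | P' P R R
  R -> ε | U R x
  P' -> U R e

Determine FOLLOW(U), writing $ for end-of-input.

FIRST(P) = {ε, a}  (via U U P' x)
FIRST(U) = {a}  (via P' P R R)
FIRST(R) = {ε, a}  (via U R x)
FIRST(P') = {a}  (via U R e)
FOLLOW(P) includes $ since P is the start symbol.
FOLLOW(U): in P->U U P' x (occurrence 1), U is followed by U P' x with FIRST {a}; in P->U U P' x (occurrence 2), U is followed by P' x with FIRST {a}; in R->U R x, U is followed by R x with FIRST {a, x}; in P'->U R e, U is followed by R e with FIRST {a, e}. Thus FOLLOW(U) = {a, e, x}.
FOLLOW(P): in U->P' P R R, P is followed by R R with FIRST {ε, a}; in U->P' P R R, the suffix after P is nullable, so FOLLOW(P) ⊇ FOLLOW(U) = {a, e, x}. Thus FOLLOW(P) = {$, a, e, x}.
FOLLOW(R): in U->P' P R R (occurrence 1), R is followed by R with FIRST {ε, a}; in U->P' P R R (occurrence 1), the suffix after R is nullable, so FOLLOW(R) ⊇ FOLLOW(U) = {a, e, x}; in U->P' P R R (occurrence 2), the suffix after R is empty, so FOLLOW(R) ⊇ FOLLOW(U) = {a, e, x}; in R->U R x, R is followed by x with FIRST {x}; in P'->U R e, R is followed by e with FIRST {e}. Thus FOLLOW(R) = {a, e, x}.
FOLLOW(P'): in P->U U P' x, P' is followed by x with FIRST {x}; in U->P' P R R, P' is followed by P R R with FIRST {ε, a}; in U->P' P R R, the suffix after P' is nullable, so FOLLOW(P') ⊇ FOLLOW(U) = {a, e, x}. Thus FOLLOW(P') = {a, e, x}.

{a, e, x}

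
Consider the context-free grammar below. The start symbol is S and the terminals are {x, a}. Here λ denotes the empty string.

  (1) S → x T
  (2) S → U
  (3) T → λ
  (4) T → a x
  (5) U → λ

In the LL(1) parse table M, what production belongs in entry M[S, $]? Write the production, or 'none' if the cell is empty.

S → U

FIRST(T): from T→λ we get {λ}; from T→a x we get {a}. So FIRST(T) = {λ, a}.
FIRST(U): from U→λ we get {λ}. So FIRST(U) = {λ}.
FIRST(S): from S→x T we get {x}; from S→U we get {λ}. So FIRST(S) = {λ, x}.
FOLLOW(S) includes $ since S is the start symbol.
FOLLOW(S): S appears on no right-hand side. Thus FOLLOW(S) = {$}.
For S → x T: FIRST(x T) = {x}, so it goes in M[S, t] for t ∈ {x}.
For S → U: FIRST(U) = {λ}, so it goes in M[S, t] for t ∈ {}; since λ ∈ FIRST, also for every t ∈ FOLLOW(S) = {$}.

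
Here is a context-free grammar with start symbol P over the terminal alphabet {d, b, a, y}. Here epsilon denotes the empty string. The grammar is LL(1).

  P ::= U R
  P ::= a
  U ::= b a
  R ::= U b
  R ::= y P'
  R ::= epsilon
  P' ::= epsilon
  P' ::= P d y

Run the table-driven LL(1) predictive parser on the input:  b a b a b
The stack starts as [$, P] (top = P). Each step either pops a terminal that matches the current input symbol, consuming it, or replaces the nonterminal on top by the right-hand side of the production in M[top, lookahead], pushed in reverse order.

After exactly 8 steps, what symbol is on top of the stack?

b

     Stack    Input        Action
  1  $ P      b a b a b $  expand P ::= U R
  2  $ R U    b a b a b $  expand U ::= b a
  3  $ R a b  b a b a b $  match b
  4  $ R a    a b a b $    match a
  5  $ R      b a b $      expand R ::= U b
  6  $ b U    b a b $      expand U ::= b a
  7  $ b a b  b a b $      match b
  8  $ b a    a b $        match a
Stack after step 8: $ b (top = b).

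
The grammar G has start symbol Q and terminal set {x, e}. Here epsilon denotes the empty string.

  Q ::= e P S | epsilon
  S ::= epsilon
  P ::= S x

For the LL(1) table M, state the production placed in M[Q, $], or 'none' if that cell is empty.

FIRST(Q) = {epsilon, e}
FIRST(S) = {epsilon}
FIRST(P) = {x}  (via S x)
FOLLOW(Q) includes $ since Q is the start symbol.
FOLLOW(Q): Q appears on no right-hand side. Thus FOLLOW(Q) = {$}.
For Q ::= e P S: FIRST(e P S) = {e}, so it goes in M[Q, t] for t ∈ {e}.
For Q ::= epsilon: FIRST(epsilon) = {epsilon}, so it goes in M[Q, t] for t ∈ {}; since epsilon ∈ FIRST, also for every t ∈ FOLLOW(Q) = {$}.

Q ::= epsilon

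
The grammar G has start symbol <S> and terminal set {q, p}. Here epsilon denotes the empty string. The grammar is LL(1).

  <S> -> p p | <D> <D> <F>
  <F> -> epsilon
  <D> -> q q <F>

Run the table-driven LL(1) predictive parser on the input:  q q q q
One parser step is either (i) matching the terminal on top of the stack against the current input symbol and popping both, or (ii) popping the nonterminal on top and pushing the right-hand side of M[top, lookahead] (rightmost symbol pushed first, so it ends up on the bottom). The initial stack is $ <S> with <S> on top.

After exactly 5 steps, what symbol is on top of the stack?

step 1: stack=$ <S>  input=q q q q $  — expand <S> -> <D> <D> <F>
step 2: stack=$ <F> <D> <D>  input=q q q q $  — expand <D> -> q q <F>
step 3: stack=$ <F> <D> <F> q q  input=q q q q $  — match q
step 4: stack=$ <F> <D> <F> q  input=q q q $  — match q
step 5: stack=$ <F> <D> <F>  input=q q $  — expand <F> -> epsilon
Stack after step 5: $ <F> <D> (top = <D>).

<D>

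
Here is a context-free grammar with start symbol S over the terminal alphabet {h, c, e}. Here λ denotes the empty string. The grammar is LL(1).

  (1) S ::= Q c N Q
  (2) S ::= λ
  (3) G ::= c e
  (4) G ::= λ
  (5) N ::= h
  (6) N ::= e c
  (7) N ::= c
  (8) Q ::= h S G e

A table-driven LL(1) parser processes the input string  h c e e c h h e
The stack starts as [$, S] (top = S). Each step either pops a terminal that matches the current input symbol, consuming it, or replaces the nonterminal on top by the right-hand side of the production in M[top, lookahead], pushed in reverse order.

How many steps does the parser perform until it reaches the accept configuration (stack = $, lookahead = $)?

      Stack            Input              Action
   1  $ S              h c e e c h h e $  expand S ::= Q c N Q
   2  $ Q N c Q        h c e e c h h e $  expand Q ::= h S G e
   3  $ Q N c e G S h  h c e e c h h e $  match h
   4  $ Q N c e G S    c e e c h h e $    expand S ::= λ
   5  $ Q N c e G      c e e c h h e $    expand G ::= c e
   6  $ Q N c e e c    c e e c h h e $    match c
   7  $ Q N c e e      e e c h h e $      match e
   8  $ Q N c e        e c h h e $        match e
   9  $ Q N c          c h h e $          match c
  10  $ Q N            h h e $            expand N ::= h
  11  $ Q h            h h e $            match h
  12  $ Q              h e $              expand Q ::= h S G e
  13  $ e G S h        h e $              match h
  14  $ e G S          e $                expand S ::= λ
  15  $ e G            e $                expand G ::= λ
  16  $ e              e $                match e
Accept reached after 16 steps.

16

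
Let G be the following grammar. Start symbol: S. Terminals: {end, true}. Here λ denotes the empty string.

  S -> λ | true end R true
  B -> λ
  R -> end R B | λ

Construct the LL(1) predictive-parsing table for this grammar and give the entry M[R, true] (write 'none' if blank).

FIRST(S): from S->λ we get {λ}; from S->true end R true we get {true}. So FIRST(S) = {λ, true}.
FIRST(B): from B->λ we get {λ}. So FIRST(B) = {λ}.
FIRST(R): from R->end R B we get {end}; from R->λ we get {λ}. So FIRST(R) = {λ, end}.
FOLLOW(S) includes $ since S is the start symbol.
FOLLOW(R): in S->true end R true, R is followed by true with FIRST {true}; in R->end R B, R is followed by B with FIRST {λ}; in R->end R B, the suffix after R is nullable (adds nothing new). Thus FOLLOW(R) = {true}.
For R -> end R B: FIRST(end R B) = {end}, so it goes in M[R, t] for t ∈ {end}.
For R -> λ: FIRST(λ) = {λ}, so it goes in M[R, t] for t ∈ {}; since λ ∈ FIRST, also for every t ∈ FOLLOW(R) = {true}.

R -> λ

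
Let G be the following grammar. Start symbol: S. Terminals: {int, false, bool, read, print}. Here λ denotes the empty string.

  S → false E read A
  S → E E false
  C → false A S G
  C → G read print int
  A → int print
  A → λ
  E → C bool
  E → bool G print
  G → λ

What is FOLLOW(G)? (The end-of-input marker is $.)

FIRST(A): from A→int print we get {int}; from A→λ we get {λ}. So FIRST(A) = {λ, int}.
FIRST(G): from G→λ we get {λ}. So FIRST(G) = {λ}.
FIRST(C): from C→false A S G we get {false}; from C→G read print int we get {read}. So FIRST(C) = {false, read}.
FIRST(E): from E→C bool we get {false, read}; from E→bool G print we get {bool}. So FIRST(E) = {bool, false, read}.
FIRST(S): from S→false E read A we get {false}; from S→E E false we get {bool, false, read}. So FIRST(S) = {bool, false, read}.
FOLLOW(S) includes $ since S is the start symbol.
FOLLOW(C): in E→C bool, C is followed by bool with FIRST {bool}. Thus FOLLOW(C) = {bool}.
FOLLOW(S): in C→false A S G, S is followed by G with FIRST {λ}; in C→false A S G, the suffix after S is nullable, so FOLLOW(S) ⊇ FOLLOW(C) = {bool}. Thus FOLLOW(S) = {$, bool}.
FOLLOW(A): in S→false E read A, the suffix after A is empty, so FOLLOW(A) ⊇ FOLLOW(S) = {$, bool}; in C→false A S G, A is followed by S G with FIRST {bool, false, read}. Thus FOLLOW(A) = {$, bool, false, read}.
FOLLOW(E): in S→false E read A, E is followed by read A with FIRST {read}; in S→E E false (occurrence 1), E is followed by E false with FIRST {bool, false, read}; in S→E E false (occurrence 2), E is followed by false with FIRST {false}. Thus FOLLOW(E) = {bool, false, read}.
FOLLOW(G): in C→false A S G, the suffix after G is empty, so FOLLOW(G) ⊇ FOLLOW(C) = {bool}; in C→G read print int, G is followed by read print int with FIRST {read}; in E→bool G print, G is followed by print with FIRST {print}. Thus FOLLOW(G) = {bool, print, read}.

{bool, print, read}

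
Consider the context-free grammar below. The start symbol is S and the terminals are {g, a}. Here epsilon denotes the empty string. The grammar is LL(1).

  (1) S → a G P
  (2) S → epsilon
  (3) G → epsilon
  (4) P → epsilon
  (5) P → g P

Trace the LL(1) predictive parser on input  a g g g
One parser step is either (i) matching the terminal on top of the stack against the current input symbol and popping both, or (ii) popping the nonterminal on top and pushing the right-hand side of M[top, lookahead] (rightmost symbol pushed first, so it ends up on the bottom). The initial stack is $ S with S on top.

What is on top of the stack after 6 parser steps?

     Stack    Input      Action
  1  $ S      a g g g $  expand S → a G P
  2  $ P G a  a g g g $  match a
  3  $ P G    g g g $    expand G → epsilon
  4  $ P      g g g $    expand P → g P
  5  $ P g    g g g $    match g
  6  $ P      g g $      expand P → g P
Stack after step 6: $ P g (top = g).

g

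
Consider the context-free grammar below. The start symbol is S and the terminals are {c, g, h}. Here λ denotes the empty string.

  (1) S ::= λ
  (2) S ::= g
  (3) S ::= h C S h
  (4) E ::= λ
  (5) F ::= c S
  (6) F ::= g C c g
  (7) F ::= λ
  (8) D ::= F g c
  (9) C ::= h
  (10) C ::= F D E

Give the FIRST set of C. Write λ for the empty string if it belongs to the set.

FIRST(S): from S::=λ we get {λ}; from S::=g we get {g}; from S::=h C S h we get {h}. So FIRST(S) = {λ, g, h}.
FIRST(E): from E::=λ we get {λ}. So FIRST(E) = {λ}.
FIRST(F): from F::=c S we get {c}; from F::=g C c g we get {g}; from F::=λ we get {λ}. So FIRST(F) = {λ, c, g}.
FIRST(D): from D::=F g c we get {c, g}. So FIRST(D) = {c, g}.
FIRST(C): from C::=h we get {h}; from C::=F D E we get {c, g}. So FIRST(C) = {c, g, h}.

{c, g, h}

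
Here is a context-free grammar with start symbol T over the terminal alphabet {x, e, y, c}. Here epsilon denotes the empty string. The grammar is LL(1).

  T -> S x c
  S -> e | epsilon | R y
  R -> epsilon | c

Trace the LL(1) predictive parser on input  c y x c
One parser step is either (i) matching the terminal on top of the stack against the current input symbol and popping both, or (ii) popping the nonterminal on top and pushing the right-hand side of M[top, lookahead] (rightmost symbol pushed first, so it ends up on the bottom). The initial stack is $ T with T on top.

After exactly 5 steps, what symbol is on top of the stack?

     Stack      Input      Action
  1  $ T        c y x c $  expand T -> S x c
  2  $ c x S    c y x c $  expand S -> R y
  3  $ c x y R  c y x c $  expand R -> c
  4  $ c x y c  c y x c $  match c
  5  $ c x y    y x c $    match y
Stack after step 5: $ c x (top = x).

x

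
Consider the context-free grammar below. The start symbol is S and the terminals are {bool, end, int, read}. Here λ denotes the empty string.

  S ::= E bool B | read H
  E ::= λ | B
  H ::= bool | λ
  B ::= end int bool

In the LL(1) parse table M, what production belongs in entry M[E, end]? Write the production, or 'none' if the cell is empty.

FIRST(H) = {λ, bool}
FIRST(B) = {end}
FIRST(E) = {λ, end}  (via B)
FIRST(S) = {bool, end, read}  (via E bool B)
FOLLOW(S) includes $ since S is the start symbol.
FOLLOW(E): in S::=E bool B, E is followed by bool B with FIRST {bool}. Thus FOLLOW(E) = {bool}.
For E ::= λ: FIRST(λ) = {λ}, so it goes in M[E, t] for t ∈ {}; since λ ∈ FIRST, also for every t ∈ FOLLOW(E) = {bool}.
For E ::= B: FIRST(B) = {end}, so it goes in M[E, t] for t ∈ {end}.

E ::= B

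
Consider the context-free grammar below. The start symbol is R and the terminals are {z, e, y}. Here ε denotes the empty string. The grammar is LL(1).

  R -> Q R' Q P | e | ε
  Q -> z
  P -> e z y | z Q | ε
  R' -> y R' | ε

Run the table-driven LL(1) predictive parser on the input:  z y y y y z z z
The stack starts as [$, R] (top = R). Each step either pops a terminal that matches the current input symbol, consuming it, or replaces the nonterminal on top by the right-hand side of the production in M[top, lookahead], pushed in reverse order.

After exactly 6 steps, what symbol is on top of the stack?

y

step 1: stack=$ R  input=z y y y y z z z $  — expand R -> Q R' Q P
step 2: stack=$ P Q R' Q  input=z y y y y z z z $  — expand Q -> z
step 3: stack=$ P Q R' z  input=z y y y y z z z $  — match z
step 4: stack=$ P Q R'  input=y y y y z z z $  — expand R' -> y R'
step 5: stack=$ P Q R' y  input=y y y y z z z $  — match y
step 6: stack=$ P Q R'  input=y y y z z z $  — expand R' -> y R'
Stack after step 6: $ P Q R' y (top = y).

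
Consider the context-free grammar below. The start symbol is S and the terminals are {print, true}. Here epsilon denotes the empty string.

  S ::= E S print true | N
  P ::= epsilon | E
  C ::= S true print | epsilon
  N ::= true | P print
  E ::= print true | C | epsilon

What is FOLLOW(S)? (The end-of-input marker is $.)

FIRST(S): from S::=E S print true we get {print, true}; from S::=N we get {print, true}. So FIRST(S) = {print, true}.
FIRST(C): from C::=S true print we get {print, true}; from C::=epsilon we get {epsilon}. So FIRST(C) = {epsilon, print, true}.
FIRST(E): from E::=print true we get {print}; from E::=C we get {epsilon, print, true}; from E::=epsilon we get {epsilon}. So FIRST(E) = {epsilon, print, true}.
FIRST(P): from P::=epsilon we get {epsilon}; from P::=E we get {epsilon, print, true}. So FIRST(P) = {epsilon, print, true}.
FIRST(N): from N::=true we get {true}; from N::=P print we get {print, true}. So FIRST(N) = {print, true}.
FOLLOW(S) includes $ since S is the start symbol.
FOLLOW(S): in S::=E S print true, S is followed by print true with FIRST {print}; in C::=S true print, S is followed by true print with FIRST {true}. Thus FOLLOW(S) = {$, print, true}.
FOLLOW(P): in N::=P print, P is followed by print with FIRST {print}. Thus FOLLOW(P) = {print}.
FOLLOW(N): in S::=N, the suffix after N is empty, so FOLLOW(N) ⊇ FOLLOW(S) = {$, print, true}. Thus FOLLOW(N) = {$, print, true}.
FOLLOW(E): in S::=E S print true, E is followed by S print true with FIRST {print, true}; in P::=E, the suffix after E is empty, so FOLLOW(E) ⊇ FOLLOW(P) = {print}. Thus FOLLOW(E) = {print, true}.
FOLLOW(C): in E::=C, the suffix after C is empty, so FOLLOW(C) ⊇ FOLLOW(E) = {print, true}. Thus FOLLOW(C) = {print, true}.

{$, print, true}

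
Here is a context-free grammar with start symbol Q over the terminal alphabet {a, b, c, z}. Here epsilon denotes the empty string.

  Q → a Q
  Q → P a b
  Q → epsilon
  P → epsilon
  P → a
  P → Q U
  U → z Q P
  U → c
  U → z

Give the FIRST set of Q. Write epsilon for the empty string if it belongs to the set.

{epsilon, a, c, z}

FIRST(U) = {c, z}
FIRST(Q) = {epsilon, a, c, z}  (via P a b)
FIRST(P) = {epsilon, a, c, z}  (via Q U)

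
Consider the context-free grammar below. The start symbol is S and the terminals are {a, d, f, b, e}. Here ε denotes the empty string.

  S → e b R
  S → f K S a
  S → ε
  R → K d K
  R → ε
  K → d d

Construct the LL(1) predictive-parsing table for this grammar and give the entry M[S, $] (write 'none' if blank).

S → ε

FIRST(S) = {ε, e, f}
FIRST(K) = {d}
FIRST(R) = {ε, d}  (via K d K)
FOLLOW(S) includes $ since S is the start symbol.
FOLLOW(S): in S→f K S a, S is followed by a with FIRST {a}. Thus FOLLOW(S) = {$, a}.
For S → e b R: FIRST(e b R) = {e}, so it goes in M[S, t] for t ∈ {e}.
For S → f K S a: FIRST(f K S a) = {f}, so it goes in M[S, t] for t ∈ {f}.
For S → ε: FIRST(ε) = {ε}, so it goes in M[S, t] for t ∈ {}; since ε ∈ FIRST, also for every t ∈ FOLLOW(S) = {$, a}.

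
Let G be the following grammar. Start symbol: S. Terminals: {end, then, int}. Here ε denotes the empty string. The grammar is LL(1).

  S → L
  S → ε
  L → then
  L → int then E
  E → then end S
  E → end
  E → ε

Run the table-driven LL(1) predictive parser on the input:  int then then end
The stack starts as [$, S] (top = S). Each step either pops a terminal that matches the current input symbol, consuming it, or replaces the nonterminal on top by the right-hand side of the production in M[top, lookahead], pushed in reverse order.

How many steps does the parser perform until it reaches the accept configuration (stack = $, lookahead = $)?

8

step 1: stack=$ S  input=int then then end $  — expand S → L
step 2: stack=$ L  input=int then then end $  — expand L → int then E
step 3: stack=$ E then int  input=int then then end $  — match int
step 4: stack=$ E then  input=then then end $  — match then
step 5: stack=$ E  input=then end $  — expand E → then end S
step 6: stack=$ S end then  input=then end $  — match then
step 7: stack=$ S end  input=end $  — match end
step 8: stack=$ S  input=$  — expand S → ε
Accept reached after 8 steps.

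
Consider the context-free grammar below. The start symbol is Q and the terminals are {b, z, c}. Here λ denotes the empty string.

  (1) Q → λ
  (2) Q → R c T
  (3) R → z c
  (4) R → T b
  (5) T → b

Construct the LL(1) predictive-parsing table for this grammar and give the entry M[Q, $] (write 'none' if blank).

FIRST(T) = {b}
FIRST(R) = {b, z}  (via T b)
FIRST(Q) = {λ, b, z}  (via R c T)
FOLLOW(Q) includes $ since Q is the start symbol.
FOLLOW(Q): Q appears on no right-hand side. Thus FOLLOW(Q) = {$}.
For Q → λ: FIRST(λ) = {λ}, so it goes in M[Q, t] for t ∈ {}; since λ ∈ FIRST, also for every t ∈ FOLLOW(Q) = {$}.
For Q → R c T: FIRST(R c T) = {b, z}, so it goes in M[Q, t] for t ∈ {b, z}.

Q → λ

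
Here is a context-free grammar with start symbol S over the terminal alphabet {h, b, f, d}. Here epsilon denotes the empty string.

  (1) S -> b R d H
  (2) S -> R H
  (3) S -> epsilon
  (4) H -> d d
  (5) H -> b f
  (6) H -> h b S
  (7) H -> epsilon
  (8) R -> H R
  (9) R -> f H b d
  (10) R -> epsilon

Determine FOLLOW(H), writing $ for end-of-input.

{$, b, d, f, h}

FIRST(H) = {epsilon, b, d, h}
FIRST(R) = {epsilon, b, d, f, h}  (via H R)
FIRST(S) = {epsilon, b, d, f, h}  (via R H)
FOLLOW(S) includes $ since S is the start symbol.
FOLLOW(S): in H->h b S, the suffix after S is empty, so FOLLOW(S) ⊇ FOLLOW(H) = {$, b, d, f, h}. Thus FOLLOW(S) = {$, b, d, f, h}.
FOLLOW(R): in S->b R d H, R is followed by d H with FIRST {d}; in S->R H, R is followed by H with FIRST {epsilon, b, d, h}; in S->R H, the suffix after R is nullable, so FOLLOW(R) ⊇ FOLLOW(S) = {$, b, d, f, h}; in R->H R, the suffix after R is empty (adds nothing new). Thus FOLLOW(R) = {$, b, d, f, h}.
FOLLOW(H): in S->b R d H, the suffix after H is empty, so FOLLOW(H) ⊇ FOLLOW(S) = {$, b, d, f, h}; in S->R H, the suffix after H is empty, so FOLLOW(H) ⊇ FOLLOW(S) = {$, b, d, f, h}; in R->H R, H is followed by R with FIRST {epsilon, b, d, f, h}; in R->H R, the suffix after H is nullable, so FOLLOW(H) ⊇ FOLLOW(R) = {$, b, d, f, h}; in R->f H b d, H is followed by b d with FIRST {b}. Thus FOLLOW(H) = {$, b, d, f, h}.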